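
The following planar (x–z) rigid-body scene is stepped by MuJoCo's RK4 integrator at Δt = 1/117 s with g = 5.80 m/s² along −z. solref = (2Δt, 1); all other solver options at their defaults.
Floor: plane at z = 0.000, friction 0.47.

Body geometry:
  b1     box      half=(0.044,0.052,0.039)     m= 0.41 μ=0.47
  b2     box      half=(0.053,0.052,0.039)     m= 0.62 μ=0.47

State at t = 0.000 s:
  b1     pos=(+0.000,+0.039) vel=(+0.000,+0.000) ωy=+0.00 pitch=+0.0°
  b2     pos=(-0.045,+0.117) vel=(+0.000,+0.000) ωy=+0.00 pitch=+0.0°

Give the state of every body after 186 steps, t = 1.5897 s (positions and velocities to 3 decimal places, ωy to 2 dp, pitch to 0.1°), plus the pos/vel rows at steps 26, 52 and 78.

State at t = 1.5897 s:
  b1     pos=(+0.000,+0.039) vel=(+0.000,+0.000) ωy=+0.00 pitch=+0.0°
  b2     pos=(-0.098,+0.053) vel=(+0.000,+0.000) ωy=+0.00 pitch=-90.0°

Key-timestep trajectory:
   step    t(s)  b1.x    b1.z    b1.vx   b1.vz   b2.x    b2.z    b2.vx   b2.vz 
     26  0.2222   +0.000  +0.039  +0.000  +0.000   -0.048  +0.117  -0.030  -0.003
     52  0.4444   +0.000  +0.039  +0.000  +0.000   -0.067  +0.109  -0.172  -0.138
     78  0.6667   +0.000  +0.039  +0.000  +0.000   -0.102  +0.056  +0.023  +0.002


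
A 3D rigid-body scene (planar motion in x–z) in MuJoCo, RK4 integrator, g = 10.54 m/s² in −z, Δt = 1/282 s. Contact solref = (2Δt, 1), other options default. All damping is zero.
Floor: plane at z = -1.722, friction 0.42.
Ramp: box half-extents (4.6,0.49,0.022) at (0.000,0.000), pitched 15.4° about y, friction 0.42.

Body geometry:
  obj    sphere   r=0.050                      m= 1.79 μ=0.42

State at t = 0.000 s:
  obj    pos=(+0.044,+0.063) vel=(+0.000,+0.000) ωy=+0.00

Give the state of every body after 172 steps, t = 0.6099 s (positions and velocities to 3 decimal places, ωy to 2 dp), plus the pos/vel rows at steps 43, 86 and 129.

State at t = 0.6099 s:
  obj    pos=(+0.402,-0.036) vel=(+1.176,-0.324) ωy=+24.38

Key-timestep trajectory:
   step    t(s)  obj.x    obj.z    obj.vx   obj.vz 
     43  0.1525   +0.066  +0.056  +0.294  -0.081
     86  0.3050   +0.134  +0.038  +0.588  -0.162
    129  0.4574   +0.246  +0.007  +0.882  -0.243


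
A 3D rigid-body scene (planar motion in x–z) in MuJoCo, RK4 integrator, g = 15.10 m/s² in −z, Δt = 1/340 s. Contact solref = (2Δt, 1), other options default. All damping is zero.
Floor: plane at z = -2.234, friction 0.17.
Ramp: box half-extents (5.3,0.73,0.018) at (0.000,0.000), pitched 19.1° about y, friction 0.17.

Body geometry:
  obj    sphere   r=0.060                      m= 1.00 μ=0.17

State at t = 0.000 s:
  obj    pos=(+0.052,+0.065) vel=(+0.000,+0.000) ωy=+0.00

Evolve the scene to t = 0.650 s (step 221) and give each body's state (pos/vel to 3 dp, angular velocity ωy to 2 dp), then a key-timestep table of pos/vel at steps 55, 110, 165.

State at t = 0.650 s:
  obj    pos=(+0.757,-0.179) vel=(+2.168,-0.751) ωy=+38.23

Key-timestep trajectory:
   step    t(s)  obj.x    obj.z    obj.vx   obj.vz 
     55  0.1618   +0.096  +0.049  +0.540  -0.187
    110  0.3235   +0.227  +0.004  +1.079  -0.374
    165  0.4853   +0.445  -0.071  +1.619  -0.560


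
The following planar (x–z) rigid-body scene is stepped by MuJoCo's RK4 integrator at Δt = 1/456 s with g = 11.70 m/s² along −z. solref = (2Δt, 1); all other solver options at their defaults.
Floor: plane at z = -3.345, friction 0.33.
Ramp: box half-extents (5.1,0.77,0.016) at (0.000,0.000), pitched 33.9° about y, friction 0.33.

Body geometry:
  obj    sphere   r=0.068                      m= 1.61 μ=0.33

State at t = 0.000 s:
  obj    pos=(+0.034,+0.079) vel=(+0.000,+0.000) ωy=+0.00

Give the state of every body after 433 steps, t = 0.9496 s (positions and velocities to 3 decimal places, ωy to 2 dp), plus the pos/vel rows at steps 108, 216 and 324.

State at t = 0.9496 s:
  obj    pos=(+1.778,-1.094) vel=(+3.674,-2.469) ωy=+65.08

Key-timestep trajectory:
   step    t(s)  obj.x    obj.z    obj.vx   obj.vz 
    108  0.2368   +0.142  +0.006  +0.916  -0.616
    216  0.4737   +0.468  -0.213  +1.833  -1.232
    324  0.7105   +1.010  -0.578  +2.749  -1.847


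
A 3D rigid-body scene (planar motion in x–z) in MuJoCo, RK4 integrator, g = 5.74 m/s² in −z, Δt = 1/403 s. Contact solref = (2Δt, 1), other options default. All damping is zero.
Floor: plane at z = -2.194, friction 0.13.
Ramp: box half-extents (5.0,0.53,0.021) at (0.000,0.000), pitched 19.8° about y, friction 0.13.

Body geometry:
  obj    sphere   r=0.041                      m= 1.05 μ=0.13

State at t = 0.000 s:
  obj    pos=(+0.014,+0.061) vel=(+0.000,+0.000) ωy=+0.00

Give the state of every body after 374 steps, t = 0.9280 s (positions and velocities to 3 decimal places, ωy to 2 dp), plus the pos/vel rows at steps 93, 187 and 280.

State at t = 0.9280 s:
  obj    pos=(+0.577,-0.142) vel=(+1.213,-0.437) ωy=+31.43

Key-timestep trajectory:
   step    t(s)  obj.x    obj.z    obj.vx   obj.vz 
     93  0.2308   +0.049  +0.048  +0.302  -0.109
    187  0.4640   +0.155  +0.010  +0.606  -0.218
    280  0.6948   +0.329  -0.053  +0.908  -0.327


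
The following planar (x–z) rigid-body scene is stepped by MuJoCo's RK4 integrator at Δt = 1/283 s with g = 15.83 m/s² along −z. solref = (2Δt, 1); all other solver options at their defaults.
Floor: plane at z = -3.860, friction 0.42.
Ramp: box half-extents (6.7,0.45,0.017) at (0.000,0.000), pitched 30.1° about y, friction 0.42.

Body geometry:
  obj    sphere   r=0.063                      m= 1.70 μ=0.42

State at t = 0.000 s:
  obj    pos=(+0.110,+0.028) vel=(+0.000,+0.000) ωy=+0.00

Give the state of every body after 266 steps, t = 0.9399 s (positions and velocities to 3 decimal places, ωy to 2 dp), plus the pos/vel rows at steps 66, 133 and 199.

State at t = 0.9399 s:
  obj    pos=(+2.277,-1.228) vel=(+4.611,-2.673) ωy=+84.59

Key-timestep trajectory:
   step    t(s)  obj.x    obj.z    obj.vx   obj.vz 
     66  0.2332   +0.244  -0.049  +1.144  -0.663
    133  0.4700   +0.652  -0.286  +2.306  -1.337
    199  0.7032   +1.323  -0.675  +3.450  -2.000


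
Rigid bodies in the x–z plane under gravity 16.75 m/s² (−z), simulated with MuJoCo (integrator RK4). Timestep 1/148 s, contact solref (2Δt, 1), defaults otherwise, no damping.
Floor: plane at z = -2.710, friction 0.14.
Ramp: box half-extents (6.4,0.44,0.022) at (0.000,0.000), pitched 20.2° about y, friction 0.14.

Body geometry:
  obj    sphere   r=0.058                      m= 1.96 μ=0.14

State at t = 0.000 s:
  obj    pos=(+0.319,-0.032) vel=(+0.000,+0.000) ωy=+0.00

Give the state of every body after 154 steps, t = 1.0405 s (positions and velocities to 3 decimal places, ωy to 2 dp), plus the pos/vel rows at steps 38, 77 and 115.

State at t = 1.0405 s:
  obj    pos=(+2.418,-0.805) vel=(+4.035,-1.484) ωy=+74.09

Key-timestep trajectory:
   step    t(s)  obj.x    obj.z    obj.vx   obj.vz 
     38  0.2568   +0.447  -0.079  +0.996  -0.366
     77  0.5203   +0.844  -0.225  +2.018  -0.742
    115  0.7770   +1.490  -0.463  +3.013  -1.109


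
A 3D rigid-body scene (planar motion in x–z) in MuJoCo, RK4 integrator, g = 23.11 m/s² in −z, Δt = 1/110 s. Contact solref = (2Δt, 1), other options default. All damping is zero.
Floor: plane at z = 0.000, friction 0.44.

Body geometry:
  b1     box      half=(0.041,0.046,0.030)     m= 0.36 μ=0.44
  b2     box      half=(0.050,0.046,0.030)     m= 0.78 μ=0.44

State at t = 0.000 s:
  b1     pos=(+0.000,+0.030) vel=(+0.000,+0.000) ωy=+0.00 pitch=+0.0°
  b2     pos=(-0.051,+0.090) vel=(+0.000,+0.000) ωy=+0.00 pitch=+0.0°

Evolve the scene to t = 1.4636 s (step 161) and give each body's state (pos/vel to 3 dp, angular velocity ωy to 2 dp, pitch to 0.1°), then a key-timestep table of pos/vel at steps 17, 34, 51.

State at t = 1.4636 s:
  b1     pos=(+0.000,+0.030) vel=(+0.000,+0.000) ωy=+0.00 pitch=+0.0°
  b2     pos=(-0.097,+0.050) vel=(+0.000,+0.000) ωy=+0.00 pitch=-90.0°

Key-timestep trajectory:
   step    t(s)  b1.x    b1.z    b1.vx   b1.vz   b2.x    b2.z    b2.vx   b2.vz 
     17  0.1545   +0.000  +0.030  +0.000  +0.001   -0.094  +0.048  -0.699  -0.180
     34  0.3091   +0.000  +0.030  +0.000  +0.000   -0.121  +0.058  +0.034  -0.004
     51  0.4636   +0.000  +0.030  +0.000  +0.000   -0.093  +0.051  -0.060  +0.024


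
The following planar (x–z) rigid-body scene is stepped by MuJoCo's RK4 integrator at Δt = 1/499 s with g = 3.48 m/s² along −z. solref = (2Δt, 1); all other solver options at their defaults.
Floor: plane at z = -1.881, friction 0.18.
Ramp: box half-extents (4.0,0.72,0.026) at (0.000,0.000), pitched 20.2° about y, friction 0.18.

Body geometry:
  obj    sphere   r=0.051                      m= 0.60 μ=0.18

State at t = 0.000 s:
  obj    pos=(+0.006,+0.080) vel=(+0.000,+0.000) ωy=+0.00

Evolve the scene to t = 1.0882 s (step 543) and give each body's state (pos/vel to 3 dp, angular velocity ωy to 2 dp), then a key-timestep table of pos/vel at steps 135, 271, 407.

State at t = 1.0882 s:
  obj    pos=(+0.483,-0.096) vel=(+0.877,-0.323) ωy=+18.31

Key-timestep trajectory:
   step    t(s)  obj.x    obj.z    obj.vx   obj.vz 
    135  0.2705   +0.035  +0.069  +0.218  -0.080
    271  0.5431   +0.125  +0.036  +0.437  -0.161
    407  0.8156   +0.274  -0.019  +0.657  -0.242


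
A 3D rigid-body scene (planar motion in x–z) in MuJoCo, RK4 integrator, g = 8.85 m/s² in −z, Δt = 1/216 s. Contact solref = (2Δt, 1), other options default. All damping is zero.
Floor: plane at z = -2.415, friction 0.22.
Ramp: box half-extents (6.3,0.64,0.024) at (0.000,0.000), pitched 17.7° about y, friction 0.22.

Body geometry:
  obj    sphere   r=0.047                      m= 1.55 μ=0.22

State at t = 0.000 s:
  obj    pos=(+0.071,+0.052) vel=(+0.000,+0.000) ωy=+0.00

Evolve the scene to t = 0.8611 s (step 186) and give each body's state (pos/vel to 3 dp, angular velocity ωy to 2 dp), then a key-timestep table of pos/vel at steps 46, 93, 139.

State at t = 0.8611 s:
  obj    pos=(+0.750,-0.165) vel=(+1.577,-0.503) ωy=+35.21

Key-timestep trajectory:
   step    t(s)  obj.x    obj.z    obj.vx   obj.vz 
     46  0.2130   +0.113  +0.039  +0.390  -0.124
     93  0.4306   +0.241  -0.002  +0.788  -0.252
    139  0.6435   +0.450  -0.069  +1.178  -0.376


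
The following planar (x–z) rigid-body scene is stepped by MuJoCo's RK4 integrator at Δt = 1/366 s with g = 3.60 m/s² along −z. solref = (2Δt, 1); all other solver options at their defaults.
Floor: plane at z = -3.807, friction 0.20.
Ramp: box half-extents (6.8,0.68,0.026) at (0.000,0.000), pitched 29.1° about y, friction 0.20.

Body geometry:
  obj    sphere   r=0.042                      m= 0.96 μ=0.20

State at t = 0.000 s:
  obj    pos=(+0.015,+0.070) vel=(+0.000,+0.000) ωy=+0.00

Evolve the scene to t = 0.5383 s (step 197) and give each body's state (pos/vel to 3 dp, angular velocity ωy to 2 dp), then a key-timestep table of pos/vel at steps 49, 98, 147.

State at t = 0.5383 s:
  obj    pos=(+0.173,-0.019) vel=(+0.588,-0.327) ωy=+16.02

Key-timestep trajectory:
   step    t(s)  obj.x    obj.z    obj.vx   obj.vz 
     49  0.1339   +0.025  +0.064  +0.146  -0.081
     98  0.2678   +0.054  +0.048  +0.293  -0.163
    147  0.4016   +0.103  +0.020  +0.439  -0.244


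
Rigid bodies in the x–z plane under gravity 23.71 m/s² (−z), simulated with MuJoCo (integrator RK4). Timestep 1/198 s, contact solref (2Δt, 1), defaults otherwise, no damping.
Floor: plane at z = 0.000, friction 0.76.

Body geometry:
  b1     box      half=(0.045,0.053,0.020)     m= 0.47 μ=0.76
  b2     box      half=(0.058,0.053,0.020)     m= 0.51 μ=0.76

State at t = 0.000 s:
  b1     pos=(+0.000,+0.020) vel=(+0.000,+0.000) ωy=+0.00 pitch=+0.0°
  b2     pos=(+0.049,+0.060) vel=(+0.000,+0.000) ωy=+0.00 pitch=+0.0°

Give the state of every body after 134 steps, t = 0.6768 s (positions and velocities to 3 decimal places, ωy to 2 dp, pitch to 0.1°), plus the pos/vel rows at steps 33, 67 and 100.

State at t = 0.6768 s:
  b1     pos=(-0.001,+0.020) vel=(-0.001,+0.000) ωy=+0.00 pitch=+0.0°
  b2     pos=(+0.060,+0.053) vel=(+0.001,-0.001) ωy=-0.04 pitch=+40.2°

Key-timestep trajectory:
   step    t(s)  b1.x    b1.z    b1.vx   b1.vz   b2.x    b2.z    b2.vx   b2.vz 
     33  0.1667   +0.000  +0.020  +0.000  +0.000   +0.064  +0.055  -0.039  +0.024
     67  0.3384   +0.000  +0.020  -0.001  +0.000   +0.060  +0.053  +0.000  -0.001
    100  0.5051   +0.000  +0.020  -0.001  +0.000   +0.060  +0.053  +0.000  -0.001


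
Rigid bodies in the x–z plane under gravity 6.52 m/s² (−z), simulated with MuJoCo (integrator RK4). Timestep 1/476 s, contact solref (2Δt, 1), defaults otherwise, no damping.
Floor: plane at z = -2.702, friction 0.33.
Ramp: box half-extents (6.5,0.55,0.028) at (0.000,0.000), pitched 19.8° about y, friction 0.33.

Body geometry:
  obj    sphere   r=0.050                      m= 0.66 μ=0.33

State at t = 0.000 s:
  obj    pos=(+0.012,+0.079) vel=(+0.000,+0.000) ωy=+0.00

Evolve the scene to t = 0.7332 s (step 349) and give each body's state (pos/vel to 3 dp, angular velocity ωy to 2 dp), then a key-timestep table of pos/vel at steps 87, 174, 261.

State at t = 0.7332 s:
  obj    pos=(+0.411,-0.065) vel=(+1.088,-0.392) ωy=+23.13

Key-timestep trajectory:
   step    t(s)  obj.x    obj.z    obj.vx   obj.vz 
     87  0.1828   +0.037  +0.070  +0.271  -0.098
    174  0.3655   +0.111  +0.043  +0.543  -0.195
    261  0.5483   +0.235  -0.002  +0.814  -0.293


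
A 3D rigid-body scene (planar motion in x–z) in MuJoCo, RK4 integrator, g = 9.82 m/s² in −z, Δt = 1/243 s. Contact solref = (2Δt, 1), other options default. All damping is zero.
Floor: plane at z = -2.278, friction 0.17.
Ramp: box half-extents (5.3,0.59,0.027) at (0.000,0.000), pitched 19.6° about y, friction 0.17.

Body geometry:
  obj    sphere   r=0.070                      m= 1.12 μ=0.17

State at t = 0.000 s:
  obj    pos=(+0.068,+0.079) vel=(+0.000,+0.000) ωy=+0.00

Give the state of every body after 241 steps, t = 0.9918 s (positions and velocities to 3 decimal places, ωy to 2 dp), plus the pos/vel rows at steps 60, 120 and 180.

State at t = 0.9918 s:
  obj    pos=(+1.158,-0.309) vel=(+2.198,-0.783) ωy=+33.33

Key-timestep trajectory:
   step    t(s)  obj.x    obj.z    obj.vx   obj.vz 
     60  0.2469   +0.136  +0.055  +0.547  -0.195
    120  0.4938   +0.338  -0.018  +1.095  -0.390
    180  0.7407   +0.676  -0.138  +1.642  -0.585


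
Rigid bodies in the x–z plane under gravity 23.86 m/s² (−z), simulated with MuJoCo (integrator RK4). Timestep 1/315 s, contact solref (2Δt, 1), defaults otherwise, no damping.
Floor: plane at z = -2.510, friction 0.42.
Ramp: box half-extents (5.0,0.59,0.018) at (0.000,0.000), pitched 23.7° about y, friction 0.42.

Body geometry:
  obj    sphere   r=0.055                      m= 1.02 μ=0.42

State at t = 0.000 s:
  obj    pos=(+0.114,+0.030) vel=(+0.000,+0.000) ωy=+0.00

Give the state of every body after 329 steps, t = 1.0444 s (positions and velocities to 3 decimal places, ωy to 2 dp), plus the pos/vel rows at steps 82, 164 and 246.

State at t = 1.0444 s:
  obj    pos=(+3.535,-1.472) vel=(+6.551,-2.876) ωy=+130.08

Key-timestep trajectory:
   step    t(s)  obj.x    obj.z    obj.vx   obj.vz 
     82  0.2603   +0.327  -0.064  +1.633  -0.717
    164  0.5206   +0.964  -0.344  +3.266  -1.434
    246  0.7810   +2.027  -0.810  +4.899  -2.150


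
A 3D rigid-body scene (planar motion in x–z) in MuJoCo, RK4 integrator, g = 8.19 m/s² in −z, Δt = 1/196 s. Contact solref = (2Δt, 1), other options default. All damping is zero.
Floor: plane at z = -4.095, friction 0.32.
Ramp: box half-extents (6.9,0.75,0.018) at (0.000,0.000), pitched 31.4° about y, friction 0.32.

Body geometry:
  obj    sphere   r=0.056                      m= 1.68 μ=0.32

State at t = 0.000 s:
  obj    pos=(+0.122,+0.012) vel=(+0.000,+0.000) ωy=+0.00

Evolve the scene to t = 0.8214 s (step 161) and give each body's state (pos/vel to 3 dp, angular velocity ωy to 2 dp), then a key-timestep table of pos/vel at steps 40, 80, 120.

State at t = 0.8214 s:
  obj    pos=(+1.000,-0.524) vel=(+2.137,-1.305) ωy=+44.70

Key-timestep trajectory:
   step    t(s)  obj.x    obj.z    obj.vx   obj.vz 
     40  0.2041   +0.176  -0.021  +0.531  -0.324
     80  0.4082   +0.339  -0.120  +1.062  -0.648
    120  0.6122   +0.610  -0.286  +1.593  -0.972


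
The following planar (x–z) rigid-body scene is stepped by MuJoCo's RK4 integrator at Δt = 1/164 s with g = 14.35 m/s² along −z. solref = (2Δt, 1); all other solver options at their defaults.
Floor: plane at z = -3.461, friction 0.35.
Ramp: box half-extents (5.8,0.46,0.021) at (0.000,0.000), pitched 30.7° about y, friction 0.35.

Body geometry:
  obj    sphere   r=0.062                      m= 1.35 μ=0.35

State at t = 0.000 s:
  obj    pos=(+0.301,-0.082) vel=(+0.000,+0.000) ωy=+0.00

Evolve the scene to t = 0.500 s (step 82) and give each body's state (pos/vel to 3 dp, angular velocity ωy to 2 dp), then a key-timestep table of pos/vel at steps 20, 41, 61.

State at t = 0.500 s:
  obj    pos=(+0.864,-0.416) vel=(+2.250,-1.336) ωy=+42.18

Key-timestep trajectory:
   step    t(s)  obj.x    obj.z    obj.vx   obj.vz 
     20  0.1220   +0.334  -0.102  +0.549  -0.326
     41  0.2500   +0.442  -0.166  +1.125  -0.668
     61  0.3720   +0.612  -0.267  +1.674  -0.994


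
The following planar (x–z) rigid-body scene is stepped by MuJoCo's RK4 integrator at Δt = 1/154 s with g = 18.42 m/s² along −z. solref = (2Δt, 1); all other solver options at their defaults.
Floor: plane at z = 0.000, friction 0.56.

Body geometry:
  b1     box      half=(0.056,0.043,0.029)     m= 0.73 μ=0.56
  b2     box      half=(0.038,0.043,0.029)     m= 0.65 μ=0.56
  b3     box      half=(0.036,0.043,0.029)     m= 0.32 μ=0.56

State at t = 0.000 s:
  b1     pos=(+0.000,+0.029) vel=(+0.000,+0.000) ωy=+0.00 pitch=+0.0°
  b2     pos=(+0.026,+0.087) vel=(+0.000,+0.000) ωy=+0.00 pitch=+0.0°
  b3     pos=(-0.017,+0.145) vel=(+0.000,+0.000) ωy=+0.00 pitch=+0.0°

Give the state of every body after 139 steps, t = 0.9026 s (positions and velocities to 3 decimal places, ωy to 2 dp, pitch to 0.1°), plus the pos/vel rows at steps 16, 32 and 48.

State at t = 0.9026 s:
  b1     pos=(+0.000,+0.029) vel=(+0.000,+0.000) ωy=+0.00 pitch=+0.0°
  b2     pos=(+0.026,+0.087) vel=(+0.000,+0.000) ωy=+0.00 pitch=+0.0°
  b3     pos=(-0.108,+0.029) vel=(+0.000,+0.000) ωy=+0.00 pitch=+180.0°

Key-timestep trajectory:
   step    t(s)  b1.x    b1.z    b1.vx   b1.vz   b2.x    b2.z    b2.vx   b2.vz   b3.x    b3.z    b3.vx   b3.vz 
     16  0.1039   +0.000  +0.029  +0.000  +0.000   +0.026  +0.087  +0.001  +0.000   -0.028  +0.140  -0.248  -0.201
     32  0.2078   +0.000  +0.029  +0.000  +0.000   +0.026  +0.087  +0.001  +0.000   -0.065  +0.091  -0.474  -0.007
     48  0.3117   +0.000  +0.029  +0.000  +0.000   +0.026  +0.087  +0.000  +0.000   -0.111  +0.021  +0.045  +0.119


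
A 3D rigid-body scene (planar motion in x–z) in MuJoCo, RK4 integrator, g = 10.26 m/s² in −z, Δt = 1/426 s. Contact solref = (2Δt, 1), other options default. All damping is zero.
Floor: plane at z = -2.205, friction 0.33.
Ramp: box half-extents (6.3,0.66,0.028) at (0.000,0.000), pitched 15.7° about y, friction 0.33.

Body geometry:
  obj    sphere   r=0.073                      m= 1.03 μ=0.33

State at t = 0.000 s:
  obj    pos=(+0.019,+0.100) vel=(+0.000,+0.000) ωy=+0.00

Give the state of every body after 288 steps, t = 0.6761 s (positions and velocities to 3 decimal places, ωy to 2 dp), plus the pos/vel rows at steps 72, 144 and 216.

State at t = 0.6761 s:
  obj    pos=(+0.455,-0.023) vel=(+1.291,-0.363) ωy=+18.36

Key-timestep trajectory:
   step    t(s)  obj.x    obj.z    obj.vx   obj.vz 
     72  0.1690   +0.046  +0.092  +0.323  -0.091
    144  0.3380   +0.128  +0.069  +0.645  -0.181
    216  0.5070   +0.264  +0.031  +0.968  -0.272


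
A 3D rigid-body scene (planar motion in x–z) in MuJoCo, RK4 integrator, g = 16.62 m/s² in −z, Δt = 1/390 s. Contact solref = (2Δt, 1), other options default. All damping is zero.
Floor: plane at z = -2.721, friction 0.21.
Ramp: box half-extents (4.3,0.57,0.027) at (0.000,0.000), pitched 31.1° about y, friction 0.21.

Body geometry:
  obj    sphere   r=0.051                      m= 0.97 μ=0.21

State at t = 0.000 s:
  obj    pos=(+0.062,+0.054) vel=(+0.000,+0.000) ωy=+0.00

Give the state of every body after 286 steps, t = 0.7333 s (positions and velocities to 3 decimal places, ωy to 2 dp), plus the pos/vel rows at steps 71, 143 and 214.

State at t = 0.7333 s:
  obj    pos=(+1.474,-0.798) vel=(+3.851,-2.323) ωy=+88.15

Key-timestep trajectory:
   step    t(s)  obj.x    obj.z    obj.vx   obj.vz 
     71  0.1821   +0.149  +0.001  +0.956  -0.577
    143  0.3667   +0.415  -0.159  +1.925  -1.162
    214  0.5487   +0.853  -0.423  +2.881  -1.738


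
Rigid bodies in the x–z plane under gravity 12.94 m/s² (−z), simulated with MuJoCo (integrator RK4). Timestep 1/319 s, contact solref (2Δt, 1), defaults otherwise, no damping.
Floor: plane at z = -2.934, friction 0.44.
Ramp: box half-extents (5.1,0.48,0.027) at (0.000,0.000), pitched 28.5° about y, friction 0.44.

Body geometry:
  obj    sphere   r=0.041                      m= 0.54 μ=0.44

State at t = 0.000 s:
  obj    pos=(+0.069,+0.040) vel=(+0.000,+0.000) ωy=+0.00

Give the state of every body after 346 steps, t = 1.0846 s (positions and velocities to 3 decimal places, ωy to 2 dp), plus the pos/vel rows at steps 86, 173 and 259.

State at t = 1.0846 s:
  obj    pos=(+2.349,-1.198) vel=(+4.204,-2.283) ωy=+116.66

Key-timestep trajectory:
   step    t(s)  obj.x    obj.z    obj.vx   obj.vz 
     86  0.2696   +0.210  -0.037  +1.045  -0.567
    173  0.5423   +0.639  -0.270  +2.102  -1.141
    259  0.8119   +1.347  -0.654  +3.147  -1.709


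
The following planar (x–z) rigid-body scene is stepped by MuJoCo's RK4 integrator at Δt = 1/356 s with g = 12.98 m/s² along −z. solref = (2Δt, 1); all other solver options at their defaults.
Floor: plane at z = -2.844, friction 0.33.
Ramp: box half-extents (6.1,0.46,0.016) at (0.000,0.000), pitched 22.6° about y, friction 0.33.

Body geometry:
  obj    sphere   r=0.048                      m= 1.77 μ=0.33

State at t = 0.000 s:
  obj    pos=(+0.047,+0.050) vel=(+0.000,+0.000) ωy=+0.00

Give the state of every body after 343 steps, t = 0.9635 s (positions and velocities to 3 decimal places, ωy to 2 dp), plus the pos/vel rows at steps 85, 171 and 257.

State at t = 0.9635 s:
  obj    pos=(+1.574,-0.586) vel=(+3.169,-1.319) ωy=+71.51

Key-timestep trajectory:
   step    t(s)  obj.x    obj.z    obj.vx   obj.vz 
     85  0.2388   +0.141  +0.011  +0.785  -0.327
    171  0.4803   +0.426  -0.108  +1.580  -0.658
    257  0.7219   +0.904  -0.307  +2.375  -0.988


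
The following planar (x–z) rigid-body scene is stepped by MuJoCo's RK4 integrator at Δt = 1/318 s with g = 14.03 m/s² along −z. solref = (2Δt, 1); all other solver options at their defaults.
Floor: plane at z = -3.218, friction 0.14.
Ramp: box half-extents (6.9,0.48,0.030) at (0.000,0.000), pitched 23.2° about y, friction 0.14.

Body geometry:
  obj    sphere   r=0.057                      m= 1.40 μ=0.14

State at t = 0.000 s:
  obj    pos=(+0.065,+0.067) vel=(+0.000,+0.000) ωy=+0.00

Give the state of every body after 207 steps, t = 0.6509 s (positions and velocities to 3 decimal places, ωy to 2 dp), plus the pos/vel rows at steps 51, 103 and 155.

State at t = 0.6509 s:
  obj    pos=(+0.834,-0.263) vel=(+2.362,-1.012) ωy=+45.07

Key-timestep trajectory:
   step    t(s)  obj.x    obj.z    obj.vx   obj.vz 
     51  0.1604   +0.112  +0.047  +0.582  -0.250
    103  0.3239   +0.255  -0.015  +1.176  -0.504
    155  0.4874   +0.496  -0.118  +1.769  -0.758


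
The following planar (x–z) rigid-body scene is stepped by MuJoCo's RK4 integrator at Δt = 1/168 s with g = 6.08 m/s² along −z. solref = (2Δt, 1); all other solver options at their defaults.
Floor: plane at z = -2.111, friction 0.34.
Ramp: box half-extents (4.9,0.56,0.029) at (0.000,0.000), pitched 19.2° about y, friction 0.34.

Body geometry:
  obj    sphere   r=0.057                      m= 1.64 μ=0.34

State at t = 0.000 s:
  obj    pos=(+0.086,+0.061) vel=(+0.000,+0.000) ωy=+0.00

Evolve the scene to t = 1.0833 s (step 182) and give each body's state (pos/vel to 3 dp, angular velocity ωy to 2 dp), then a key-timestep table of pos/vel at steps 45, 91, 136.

State at t = 1.0833 s:
  obj    pos=(+0.878,-0.215) vel=(+1.461,-0.509) ωy=+27.14

Key-timestep trajectory:
   step    t(s)  obj.x    obj.z    obj.vx   obj.vz 
     45  0.2679   +0.134  +0.044  +0.361  -0.126
     91  0.5417   +0.284  -0.008  +0.731  -0.254
    136  0.8095   +0.528  -0.093  +1.092  -0.380


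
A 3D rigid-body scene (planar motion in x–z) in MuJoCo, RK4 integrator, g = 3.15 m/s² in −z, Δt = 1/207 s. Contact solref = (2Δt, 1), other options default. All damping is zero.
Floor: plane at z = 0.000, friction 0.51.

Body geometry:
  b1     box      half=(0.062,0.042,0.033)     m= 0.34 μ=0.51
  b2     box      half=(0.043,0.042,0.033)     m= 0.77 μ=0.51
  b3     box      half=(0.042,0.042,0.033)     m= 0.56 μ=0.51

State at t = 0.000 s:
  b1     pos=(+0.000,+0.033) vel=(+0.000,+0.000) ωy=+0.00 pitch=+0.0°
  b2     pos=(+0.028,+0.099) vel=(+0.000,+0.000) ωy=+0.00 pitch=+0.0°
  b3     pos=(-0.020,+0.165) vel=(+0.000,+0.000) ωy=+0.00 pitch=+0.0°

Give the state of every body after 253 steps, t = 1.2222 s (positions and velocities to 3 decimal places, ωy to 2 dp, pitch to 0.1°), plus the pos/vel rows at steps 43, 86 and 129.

State at t = 1.2222 s:
  b1     pos=(+0.000,+0.033) vel=(+0.000,+0.000) ωy=+0.00 pitch=+0.0°
  b2     pos=(+0.028,+0.099) vel=(+0.000,+0.000) ωy=+0.00 pitch=+0.0°
  b3     pos=(-0.129,+0.033) vel=(+0.000,+0.000) ωy=+0.00 pitch=+180.0°

Key-timestep trajectory:
   step    t(s)  b1.x    b1.z    b1.vx   b1.vz   b2.x    b2.z    b2.vx   b2.vz   b3.x    b3.z    b3.vx   b3.vz 
     43  0.2077   +0.000  +0.033  +0.000  +0.000   +0.028  +0.099  +0.000  +0.000   -0.026  +0.163  -0.069  -0.026
     86  0.4155   +0.000  +0.033  +0.000  +0.000   +0.028  +0.099  +0.000  +0.000   -0.050  +0.136  -0.139  -0.359
    129  0.6232   +0.000  +0.033  +0.000  +0.000   +0.028  +0.099  +0.000  +0.000   -0.100  +0.087  -0.285  -0.350


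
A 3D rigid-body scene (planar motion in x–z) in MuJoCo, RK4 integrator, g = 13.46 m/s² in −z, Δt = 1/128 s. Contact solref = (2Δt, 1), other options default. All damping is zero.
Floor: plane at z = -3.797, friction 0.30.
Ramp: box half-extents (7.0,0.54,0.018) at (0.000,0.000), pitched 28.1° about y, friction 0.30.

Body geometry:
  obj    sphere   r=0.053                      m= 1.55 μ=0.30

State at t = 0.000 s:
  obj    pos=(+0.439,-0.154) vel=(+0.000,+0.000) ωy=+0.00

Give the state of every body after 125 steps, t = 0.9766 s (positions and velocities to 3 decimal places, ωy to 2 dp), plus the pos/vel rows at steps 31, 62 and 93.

State at t = 0.9766 s:
  obj    pos=(+2.344,-1.171) vel=(+3.901,-2.083) ωy=+83.42

Key-timestep trajectory:
   step    t(s)  obj.x    obj.z    obj.vx   obj.vz 
     31  0.2422   +0.556  -0.217  +0.968  -0.517
     62  0.4844   +0.908  -0.404  +1.935  -1.033
     93  0.7266   +1.494  -0.717  +2.903  -1.550


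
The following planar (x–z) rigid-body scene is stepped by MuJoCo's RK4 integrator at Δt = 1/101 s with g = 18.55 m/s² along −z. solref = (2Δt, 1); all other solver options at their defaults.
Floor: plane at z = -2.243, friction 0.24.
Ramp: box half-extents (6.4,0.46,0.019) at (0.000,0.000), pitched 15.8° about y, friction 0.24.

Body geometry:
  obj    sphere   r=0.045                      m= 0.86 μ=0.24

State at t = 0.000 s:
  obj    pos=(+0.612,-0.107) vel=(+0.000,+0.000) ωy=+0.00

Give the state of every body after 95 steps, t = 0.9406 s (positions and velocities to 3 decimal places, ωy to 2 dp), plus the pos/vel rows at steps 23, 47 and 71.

State at t = 0.9406 s:
  obj    pos=(+2.148,-0.541) vel=(+3.265,-0.924) ωy=+75.39

Key-timestep trajectory:
   step    t(s)  obj.x    obj.z    obj.vx   obj.vz 
     23  0.2277   +0.702  -0.132  +0.791  -0.224
     47  0.4653   +0.988  -0.213  +1.615  -0.457
     71  0.7030   +1.470  -0.349  +2.440  -0.691


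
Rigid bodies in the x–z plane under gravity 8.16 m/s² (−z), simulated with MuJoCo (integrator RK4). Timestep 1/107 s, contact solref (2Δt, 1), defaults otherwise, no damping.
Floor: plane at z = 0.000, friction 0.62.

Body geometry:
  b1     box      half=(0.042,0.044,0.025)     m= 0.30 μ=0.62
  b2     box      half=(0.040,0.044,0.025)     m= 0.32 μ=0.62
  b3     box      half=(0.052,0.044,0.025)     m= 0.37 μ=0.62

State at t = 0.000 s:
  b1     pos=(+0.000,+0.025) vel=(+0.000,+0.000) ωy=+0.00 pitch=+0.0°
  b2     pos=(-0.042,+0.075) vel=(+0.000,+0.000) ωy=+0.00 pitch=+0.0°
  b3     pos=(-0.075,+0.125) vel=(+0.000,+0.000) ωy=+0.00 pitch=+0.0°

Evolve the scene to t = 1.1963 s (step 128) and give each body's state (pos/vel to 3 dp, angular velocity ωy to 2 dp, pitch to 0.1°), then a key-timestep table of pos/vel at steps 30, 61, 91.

State at t = 1.1963 s:
  b1     pos=(+0.000,+0.025) vel=(+0.000,+0.000) ωy=+0.00 pitch=+0.0°
  b2     pos=(-0.077,+0.040) vel=(+0.000,+0.000) ωy=+0.00 pitch=-90.0°
  b3     pos=(-0.243,+0.025) vel=(+0.000,+0.000) ωy=+0.00 pitch=+180.0°

Key-timestep trajectory:
   step    t(s)  b1.x    b1.z    b1.vx   b1.vz   b2.x    b2.z    b2.vx   b2.vz   b3.x    b3.z    b3.vx   b3.vz 
     30  0.2804   +0.000  +0.025  +0.000  +0.000   -0.078  +0.037  -0.260  -0.023   -0.146  +0.055  -0.306  +0.031
     61  0.5701   +0.000  +0.025  +0.000  +0.000   -0.076  +0.040  -0.107  -0.056   -0.186  +0.058  -0.033  +0.001
     91  0.8505   +0.000  +0.025  +0.000  +0.000   -0.077  +0.040  +0.000  +0.000   -0.204  +0.055  -0.171  -0.042


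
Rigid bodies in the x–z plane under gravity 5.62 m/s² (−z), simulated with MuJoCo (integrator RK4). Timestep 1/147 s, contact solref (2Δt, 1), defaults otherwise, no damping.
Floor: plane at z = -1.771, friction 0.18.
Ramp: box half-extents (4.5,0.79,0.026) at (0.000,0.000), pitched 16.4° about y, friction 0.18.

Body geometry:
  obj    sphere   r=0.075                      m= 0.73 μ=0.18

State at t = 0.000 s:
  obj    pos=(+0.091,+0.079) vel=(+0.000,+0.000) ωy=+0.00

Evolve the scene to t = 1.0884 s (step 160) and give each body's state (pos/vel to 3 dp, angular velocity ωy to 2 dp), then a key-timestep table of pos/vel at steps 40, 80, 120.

State at t = 1.0884 s:
  obj    pos=(+0.735,-0.111) vel=(+1.183,-0.348) ωy=+16.44

Key-timestep trajectory:
   step    t(s)  obj.x    obj.z    obj.vx   obj.vz 
     40  0.2721   +0.131  +0.067  +0.296  -0.087
     80  0.5442   +0.252  +0.031  +0.592  -0.174
    120  0.8163   +0.453  -0.028  +0.888  -0.261


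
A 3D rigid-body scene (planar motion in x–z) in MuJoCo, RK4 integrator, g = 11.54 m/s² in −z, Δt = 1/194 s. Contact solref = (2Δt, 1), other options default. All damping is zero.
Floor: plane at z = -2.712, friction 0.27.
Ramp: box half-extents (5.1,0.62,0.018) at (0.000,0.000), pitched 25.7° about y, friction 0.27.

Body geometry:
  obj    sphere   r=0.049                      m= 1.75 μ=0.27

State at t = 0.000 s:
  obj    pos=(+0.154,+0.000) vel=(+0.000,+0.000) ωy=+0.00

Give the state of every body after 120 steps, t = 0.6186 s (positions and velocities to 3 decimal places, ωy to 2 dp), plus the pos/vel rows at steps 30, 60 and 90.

State at t = 0.6186 s:
  obj    pos=(+0.770,-0.296) vel=(+1.992,-0.959) ωy=+45.11

Key-timestep trajectory:
   step    t(s)  obj.x    obj.z    obj.vx   obj.vz 
     30  0.1546   +0.193  -0.018  +0.498  -0.240
     60  0.3093   +0.308  -0.074  +0.996  -0.480
     90  0.4639   +0.501  -0.167  +1.494  -0.719


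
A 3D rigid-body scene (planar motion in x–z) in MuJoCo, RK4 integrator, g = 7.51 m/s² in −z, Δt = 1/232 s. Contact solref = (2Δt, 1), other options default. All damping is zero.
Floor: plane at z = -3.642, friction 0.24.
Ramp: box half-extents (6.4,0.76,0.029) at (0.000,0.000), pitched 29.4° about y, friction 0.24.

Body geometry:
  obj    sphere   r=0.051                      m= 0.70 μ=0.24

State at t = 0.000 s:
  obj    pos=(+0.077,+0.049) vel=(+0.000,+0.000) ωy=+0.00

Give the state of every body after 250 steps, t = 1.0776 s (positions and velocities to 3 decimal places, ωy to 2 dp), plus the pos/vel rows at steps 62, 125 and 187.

State at t = 1.0776 s:
  obj    pos=(+1.409,-0.702) vel=(+2.472,-1.393) ωy=+55.63

Key-timestep trajectory:
   step    t(s)  obj.x    obj.z    obj.vx   obj.vz 
     62  0.2672   +0.159  +0.002  +0.613  -0.346
    125  0.5388   +0.410  -0.139  +1.236  -0.697
    187  0.8060   +0.822  -0.371  +1.849  -1.042


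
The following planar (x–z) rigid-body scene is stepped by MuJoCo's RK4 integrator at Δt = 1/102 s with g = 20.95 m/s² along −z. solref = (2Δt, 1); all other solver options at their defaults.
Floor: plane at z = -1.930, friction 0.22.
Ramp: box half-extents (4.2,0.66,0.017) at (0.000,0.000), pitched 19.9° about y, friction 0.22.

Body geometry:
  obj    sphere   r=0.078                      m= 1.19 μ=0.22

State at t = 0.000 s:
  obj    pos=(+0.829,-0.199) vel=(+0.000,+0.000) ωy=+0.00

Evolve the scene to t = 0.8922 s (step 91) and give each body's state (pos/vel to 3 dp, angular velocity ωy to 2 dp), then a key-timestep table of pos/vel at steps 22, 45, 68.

State at t = 0.8922 s:
  obj    pos=(+2.735,-0.889) vel=(+4.273,-1.547) ωy=+58.24

Key-timestep trajectory:
   step    t(s)  obj.x    obj.z    obj.vx   obj.vz 
     22  0.2157   +0.940  -0.239  +1.033  -0.374
     45  0.4412   +1.295  -0.368  +2.113  -0.765
     68  0.6667   +1.893  -0.584  +3.193  -1.156


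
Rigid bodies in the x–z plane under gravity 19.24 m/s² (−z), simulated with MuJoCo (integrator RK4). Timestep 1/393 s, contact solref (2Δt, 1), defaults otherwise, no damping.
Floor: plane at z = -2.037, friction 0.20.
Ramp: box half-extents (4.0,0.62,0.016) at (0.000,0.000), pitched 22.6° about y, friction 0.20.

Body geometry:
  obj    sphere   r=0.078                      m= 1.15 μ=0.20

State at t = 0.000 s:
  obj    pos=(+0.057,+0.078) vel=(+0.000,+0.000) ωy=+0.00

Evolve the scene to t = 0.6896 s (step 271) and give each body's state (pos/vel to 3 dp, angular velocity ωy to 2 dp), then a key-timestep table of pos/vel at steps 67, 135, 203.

State at t = 0.6896 s:
  obj    pos=(+1.216,-0.405) vel=(+3.362,-1.400) ωy=+46.68

Key-timestep trajectory:
   step    t(s)  obj.x    obj.z    obj.vx   obj.vz 
     67  0.1705   +0.128  +0.049  +0.831  -0.346
    135  0.3435   +0.345  -0.042  +1.675  -0.697
    203  0.5165   +0.708  -0.193  +2.519  -1.048


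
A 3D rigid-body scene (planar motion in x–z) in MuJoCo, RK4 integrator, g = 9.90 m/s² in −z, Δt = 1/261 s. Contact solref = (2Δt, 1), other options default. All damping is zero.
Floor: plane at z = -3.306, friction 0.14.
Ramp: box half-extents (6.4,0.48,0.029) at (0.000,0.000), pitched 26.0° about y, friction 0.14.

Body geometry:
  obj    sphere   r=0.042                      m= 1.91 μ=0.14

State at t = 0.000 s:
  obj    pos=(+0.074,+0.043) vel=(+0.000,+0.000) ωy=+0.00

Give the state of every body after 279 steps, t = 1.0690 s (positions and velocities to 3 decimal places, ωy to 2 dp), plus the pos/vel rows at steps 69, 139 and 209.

State at t = 1.0690 s:
  obj    pos=(+1.666,-0.734) vel=(+2.979,-1.453) ωy=+78.88

Key-timestep trajectory:
   step    t(s)  obj.x    obj.z    obj.vx   obj.vz 
     69  0.2644   +0.172  -0.005  +0.737  -0.359
    139  0.5326   +0.469  -0.150  +1.484  -0.724
    209  0.8008   +0.968  -0.393  +2.231  -1.088


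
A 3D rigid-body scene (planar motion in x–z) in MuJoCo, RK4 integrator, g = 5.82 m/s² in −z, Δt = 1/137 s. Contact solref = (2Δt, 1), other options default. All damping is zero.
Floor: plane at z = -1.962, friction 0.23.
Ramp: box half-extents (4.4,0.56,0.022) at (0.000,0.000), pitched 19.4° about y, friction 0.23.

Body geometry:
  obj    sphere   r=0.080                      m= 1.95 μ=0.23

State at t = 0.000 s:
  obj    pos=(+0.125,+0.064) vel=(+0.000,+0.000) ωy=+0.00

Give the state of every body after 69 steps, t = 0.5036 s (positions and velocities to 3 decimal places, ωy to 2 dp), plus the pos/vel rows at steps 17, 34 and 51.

State at t = 0.5036 s:
  obj    pos=(+0.290,+0.006) vel=(+0.656,-0.231) ωy=+8.69

Key-timestep trajectory:
   step    t(s)  obj.x    obj.z    obj.vx   obj.vz 
     17  0.1241   +0.135  +0.061  +0.162  -0.057
     34  0.2482   +0.165  +0.050  +0.323  -0.114
     51  0.3723   +0.215  +0.032  +0.485  -0.171


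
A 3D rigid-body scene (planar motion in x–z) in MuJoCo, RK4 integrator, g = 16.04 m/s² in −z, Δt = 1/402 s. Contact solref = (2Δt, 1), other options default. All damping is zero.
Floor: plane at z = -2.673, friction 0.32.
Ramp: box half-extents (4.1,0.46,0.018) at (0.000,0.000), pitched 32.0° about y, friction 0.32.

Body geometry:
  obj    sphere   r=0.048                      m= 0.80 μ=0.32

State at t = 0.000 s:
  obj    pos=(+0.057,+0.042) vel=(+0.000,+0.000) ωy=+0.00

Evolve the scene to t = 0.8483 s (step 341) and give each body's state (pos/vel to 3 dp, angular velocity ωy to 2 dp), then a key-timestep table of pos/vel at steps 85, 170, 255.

State at t = 0.8483 s:
  obj    pos=(+1.910,-1.115) vel=(+4.368,-2.729) ωy=+107.28

Key-timestep trajectory:
   step    t(s)  obj.x    obj.z    obj.vx   obj.vz 
     85  0.2114   +0.172  -0.030  +1.089  -0.680
    170  0.4229   +0.518  -0.246  +2.178  -1.361
    255  0.6343   +1.093  -0.605  +3.266  -2.041


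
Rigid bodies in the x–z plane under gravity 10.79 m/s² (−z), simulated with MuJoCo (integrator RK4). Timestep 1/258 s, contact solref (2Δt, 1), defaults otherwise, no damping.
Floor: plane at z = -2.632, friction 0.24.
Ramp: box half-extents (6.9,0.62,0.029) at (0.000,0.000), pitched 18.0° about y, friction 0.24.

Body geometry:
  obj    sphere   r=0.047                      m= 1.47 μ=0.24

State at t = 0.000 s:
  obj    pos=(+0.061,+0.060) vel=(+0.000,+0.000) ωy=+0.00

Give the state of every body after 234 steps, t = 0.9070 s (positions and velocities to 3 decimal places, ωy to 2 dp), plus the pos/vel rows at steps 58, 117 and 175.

State at t = 0.9070 s:
  obj    pos=(+0.993,-0.243) vel=(+2.054,-0.668) ωy=+45.95

Key-timestep trajectory:
   step    t(s)  obj.x    obj.z    obj.vx   obj.vz 
     58  0.2248   +0.118  +0.041  +0.509  -0.165
    117  0.4535   +0.294  -0.016  +1.027  -0.334
    175  0.6783   +0.582  -0.109  +1.536  -0.499


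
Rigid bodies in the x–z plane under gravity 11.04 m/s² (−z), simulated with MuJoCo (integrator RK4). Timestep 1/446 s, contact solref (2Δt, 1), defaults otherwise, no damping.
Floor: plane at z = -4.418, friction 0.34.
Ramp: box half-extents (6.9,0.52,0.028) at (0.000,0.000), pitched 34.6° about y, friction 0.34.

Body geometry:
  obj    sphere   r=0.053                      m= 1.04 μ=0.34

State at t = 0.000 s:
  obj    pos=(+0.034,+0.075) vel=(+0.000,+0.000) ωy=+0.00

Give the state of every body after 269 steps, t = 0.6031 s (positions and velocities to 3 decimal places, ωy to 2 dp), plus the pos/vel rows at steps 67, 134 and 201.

State at t = 0.6031 s:
  obj    pos=(+0.704,-0.388) vel=(+2.223,-1.534) ωy=+50.95

Key-timestep trajectory:
   step    t(s)  obj.x    obj.z    obj.vx   obj.vz 
     67  0.1502   +0.076  +0.046  +0.554  -0.382
    134  0.3004   +0.200  -0.040  +1.108  -0.764
    201  0.4507   +0.408  -0.183  +1.661  -1.146


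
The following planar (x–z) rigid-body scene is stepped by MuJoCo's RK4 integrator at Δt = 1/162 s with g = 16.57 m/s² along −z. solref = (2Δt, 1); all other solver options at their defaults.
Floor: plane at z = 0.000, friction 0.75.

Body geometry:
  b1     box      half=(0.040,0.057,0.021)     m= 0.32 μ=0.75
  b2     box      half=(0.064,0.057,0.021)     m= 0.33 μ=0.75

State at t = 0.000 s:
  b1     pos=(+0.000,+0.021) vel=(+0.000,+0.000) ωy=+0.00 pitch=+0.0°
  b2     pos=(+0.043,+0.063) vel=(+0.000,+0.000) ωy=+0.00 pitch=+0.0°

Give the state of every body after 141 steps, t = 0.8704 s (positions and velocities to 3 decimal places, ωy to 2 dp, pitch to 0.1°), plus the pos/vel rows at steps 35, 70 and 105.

State at t = 0.8704 s:
  b1     pos=(-0.001,+0.021) vel=(-0.001,+0.000) ωy=+0.00 pitch=+0.0°
  b2     pos=(+0.055,+0.056) vel=(+0.001,-0.001) ωy=-0.03 pitch=+38.6°

Key-timestep trajectory:
   step    t(s)  b1.x    b1.z    b1.vx   b1.vz   b2.x    b2.z    b2.vx   b2.vz 
     35  0.2160   +0.000  +0.021  +0.000  +0.000   +0.058  +0.058  -0.002  +0.064
     70  0.4321   +0.000  +0.021  -0.001  +0.000   +0.055  +0.057  +0.001  -0.001
    105  0.6481   +0.000  +0.021  -0.001  +0.000   +0.055  +0.057  +0.001  -0.001
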